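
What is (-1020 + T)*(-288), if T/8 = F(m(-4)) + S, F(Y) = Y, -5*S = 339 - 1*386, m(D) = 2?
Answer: 1337472/5 ≈ 2.6749e+5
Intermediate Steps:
S = 47/5 (S = -(339 - 1*386)/5 = -(339 - 386)/5 = -1/5*(-47) = 47/5 ≈ 9.4000)
T = 456/5 (T = 8*(2 + 47/5) = 8*(57/5) = 456/5 ≈ 91.200)
(-1020 + T)*(-288) = (-1020 + 456/5)*(-288) = -4644/5*(-288) = 1337472/5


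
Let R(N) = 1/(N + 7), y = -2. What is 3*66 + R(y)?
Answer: 991/5 ≈ 198.20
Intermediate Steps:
R(N) = 1/(7 + N)
3*66 + R(y) = 3*66 + 1/(7 - 2) = 198 + 1/5 = 198 + ⅕ = 991/5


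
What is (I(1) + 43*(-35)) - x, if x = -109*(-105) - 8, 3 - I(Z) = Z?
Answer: -12940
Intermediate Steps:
I(Z) = 3 - Z
x = 11437 (x = 11445 - 8 = 11437)
(I(1) + 43*(-35)) - x = ((3 - 1*1) + 43*(-35)) - 1*11437 = ((3 - 1) - 1505) - 11437 = (2 - 1505) - 11437 = -1503 - 11437 = -12940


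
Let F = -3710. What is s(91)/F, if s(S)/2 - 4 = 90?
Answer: -94/1855 ≈ -0.050674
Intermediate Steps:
s(S) = 188 (s(S) = 8 + 2*90 = 8 + 180 = 188)
s(91)/F = 188/(-3710) = 188*(-1/3710) = -94/1855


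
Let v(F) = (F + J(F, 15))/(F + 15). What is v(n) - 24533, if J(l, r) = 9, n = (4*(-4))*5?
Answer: -1594574/65 ≈ -24532.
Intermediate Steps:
n = -80 (n = -16*5 = -80)
v(F) = (9 + F)/(15 + F) (v(F) = (F + 9)/(F + 15) = (9 + F)/(15 + F))
v(n) - 24533 = (9 - 80)/(15 - 80) - 24533 = -71/(-65) - 24533 = -1/65*(-71) - 24533 = 71/65 - 24533 = -1594574/65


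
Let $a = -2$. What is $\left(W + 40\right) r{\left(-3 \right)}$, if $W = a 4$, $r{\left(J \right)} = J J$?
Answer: $288$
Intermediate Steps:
$r{\left(J \right)} = J^{2}$
$W = -8$ ($W = \left(-2\right) 4 = -8$)
$\left(W + 40\right) r{\left(-3 \right)} = \left(-8 + 40\right) \left(-3\right)^{2} = 32 \cdot 9 = 288$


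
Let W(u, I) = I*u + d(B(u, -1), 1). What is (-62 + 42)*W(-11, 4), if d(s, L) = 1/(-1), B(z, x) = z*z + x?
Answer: 900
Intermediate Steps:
B(z, x) = x + z² (B(z, x) = z² + x = x + z²)
d(s, L) = -1
W(u, I) = -1 + I*u (W(u, I) = I*u - 1 = -1 + I*u)
(-62 + 42)*W(-11, 4) = (-62 + 42)*(-1 + 4*(-11)) = -20*(-1 - 44) = -20*(-45) = 900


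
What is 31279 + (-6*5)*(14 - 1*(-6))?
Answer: 30679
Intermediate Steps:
31279 + (-6*5)*(14 - 1*(-6)) = 31279 - 30*(14 + 6) = 31279 - 30*20 = 31279 - 600 = 30679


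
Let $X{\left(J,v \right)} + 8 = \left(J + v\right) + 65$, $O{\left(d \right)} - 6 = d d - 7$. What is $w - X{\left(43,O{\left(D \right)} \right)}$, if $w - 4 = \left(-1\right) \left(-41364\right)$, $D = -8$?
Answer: $41205$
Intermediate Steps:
$O{\left(d \right)} = -1 + d^{2}$ ($O{\left(d \right)} = 6 + \left(d d - 7\right) = 6 + \left(d^{2} - 7\right) = 6 + \left(-7 + d^{2}\right) = -1 + d^{2}$)
$X{\left(J,v \right)} = 57 + J + v$ ($X{\left(J,v \right)} = -8 + \left(\left(J + v\right) + 65\right) = -8 + \left(65 + J + v\right) = 57 + J + v$)
$w = 41368$ ($w = 4 - -41364 = 4 + 41364 = 41368$)
$w - X{\left(43,O{\left(D \right)} \right)} = 41368 - \left(57 + 43 - \left(1 - \left(-8\right)^{2}\right)\right) = 41368 - \left(57 + 43 + \left(-1 + 64\right)\right) = 41368 - \left(57 + 43 + 63\right) = 41368 - 163 = 41205$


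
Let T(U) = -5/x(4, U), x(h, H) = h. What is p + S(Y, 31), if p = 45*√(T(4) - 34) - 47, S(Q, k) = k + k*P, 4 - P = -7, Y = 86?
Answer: 325 + 45*I*√141/2 ≈ 325.0 + 267.17*I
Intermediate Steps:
P = 11 (P = 4 - 1*(-7) = 4 + 7 = 11)
T(U) = -5/4
S(Q, k) = 12*k (S(Q, k) = k + k*11 = k + 11*k = 12*k)
p = -47 + 45*I*√141/2 (p = 45*√(-5/4 - 34) - 47 = 45*√(-141/4) - 47 = 45*(I*√141/2) - 47 = 45*I*√141/2 - 47 = -47 + 45*I*√141/2 ≈ -47.0 + 267.17*I)
p + S(Y, 31) = (-47 + 45*I*√141/2) + 12*31 = (-47 + 45*I*√141/2) + 372 = 325 + 45*I*√141/2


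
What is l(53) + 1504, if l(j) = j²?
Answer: 4313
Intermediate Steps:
l(53) + 1504 = 53² + 1504 = 2809 + 1504 = 4313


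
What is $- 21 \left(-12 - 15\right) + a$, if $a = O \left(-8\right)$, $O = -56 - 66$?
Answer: $1543$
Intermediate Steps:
$O = -122$ ($O = -56 - 66 = -122$)
$a = 976$ ($a = \left(-122\right) \left(-8\right) = 976$)
$- 21 \left(-12 - 15\right) + a = - 21 \left(-12 - 15\right) + 976 = \left(-21\right) \left(-27\right) + 976 = 567 + 976 = 1543$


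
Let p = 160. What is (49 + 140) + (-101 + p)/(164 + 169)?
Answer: 62996/333 ≈ 189.18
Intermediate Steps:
(49 + 140) + (-101 + p)/(164 + 169) = (49 + 140) + (-101 + 160)/(164 + 169) = 189 + 59/333 = 62996/333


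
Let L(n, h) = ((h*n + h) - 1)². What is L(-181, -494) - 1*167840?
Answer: 7906420721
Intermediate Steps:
L(n, h) = (-1 + h + h*n)² (L(n, h) = ((h + h*n) - 1)² = (-1 + h + h*n)²)
L(-181, -494) - 1*167840 = (-1 - 494 - 494*(-181))² - 1*167840 = (-1 - 494 + 89414)² - 167840 = 88919² - 167840 = 7906588561 - 167840 = 7906420721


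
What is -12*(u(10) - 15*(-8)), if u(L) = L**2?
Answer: -2640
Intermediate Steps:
-12*(u(10) - 15*(-8)) = -12*(10**2 - 15*(-8)) = -12*(100 - 5*(-24)) = -12*(100 + 120) = -12*220 = -2640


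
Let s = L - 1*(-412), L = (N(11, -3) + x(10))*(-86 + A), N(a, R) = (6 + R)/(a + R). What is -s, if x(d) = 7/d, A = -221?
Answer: -3279/40 ≈ -81.975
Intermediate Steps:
N(a, R) = (6 + R)/(R + a)
L = -13201/40 (L = ((6 - 3)/(-3 + 11) + 7/10)*(-86 - 221) = (3/8 + 7*(⅒))*(-307) = ((⅛)*3 + 7/10)*(-307) = (3/8 + 7/10)*(-307) = (43/40)*(-307) = -13201/40 ≈ -330.02)
s = 3279/40 (s = -13201/40 - 1*(-412) = -13201/40 + 412 = 3279/40 ≈ 81.975)
-s = -1*3279/40 = -3279/40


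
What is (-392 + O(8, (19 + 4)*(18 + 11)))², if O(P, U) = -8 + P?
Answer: 153664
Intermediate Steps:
(-392 + O(8, (19 + 4)*(18 + 11)))² = (-392 + (-8 + 8))² = (-392 + 0)² = (-392)² = 153664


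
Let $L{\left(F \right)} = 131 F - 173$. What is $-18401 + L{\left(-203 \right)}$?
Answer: $-45167$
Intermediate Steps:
$L{\left(F \right)} = -173 + 131 F$
$-18401 + L{\left(-203 \right)} = -18401 + \left(-173 + 131 \left(-203\right)\right) = -18401 - 26766 = -45167$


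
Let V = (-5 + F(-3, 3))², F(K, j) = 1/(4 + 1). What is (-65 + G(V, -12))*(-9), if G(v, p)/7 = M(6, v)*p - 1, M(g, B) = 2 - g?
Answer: -2376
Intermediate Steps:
F(K, j) = ⅕ (F(K, j) = 1/5 = ⅕)
V = 576/25 (V = (-5 + ⅕)² = (-24/5)² = 576/25 ≈ 23.040)
G(v, p) = -7 - 28*p (G(v, p) = 7*((2 - 1*6)*p - 1) = 7*((2 - 6)*p - 1) = 7*(-4*p - 1) = 7*(-1 - 4*p) = -7 - 28*p)
(-65 + G(V, -12))*(-9) = (-65 + (-7 - 28*(-12)))*(-9) = (-65 + (-7 + 336))*(-9) = (-65 + 329)*(-9) = 264*(-9) = -2376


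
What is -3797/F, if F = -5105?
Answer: 3797/5105 ≈ 0.74378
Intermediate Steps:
-3797/F = -3797/(-5105) = -3797*(-1/5105) = 3797/5105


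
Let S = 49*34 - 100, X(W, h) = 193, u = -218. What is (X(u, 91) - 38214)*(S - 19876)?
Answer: 696164510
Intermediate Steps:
S = 1566 (S = 1666 - 100 = 1566)
(X(u, 91) - 38214)*(S - 19876) = (193 - 38214)*(1566 - 19876) = -38021*(-18310) = 696164510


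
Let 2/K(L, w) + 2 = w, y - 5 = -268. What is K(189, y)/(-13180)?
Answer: 1/1746350 ≈ 5.7262e-7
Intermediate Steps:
y = -263 (y = 5 - 268 = -263)
K(L, w) = 2/(-2 + w)
K(189, y)/(-13180) = (2/(-2 - 263))/(-13180) = (2/(-265))*(-1/13180) = (2*(-1/265))*(-1/13180) = -2/265*(-1/13180) = 1/1746350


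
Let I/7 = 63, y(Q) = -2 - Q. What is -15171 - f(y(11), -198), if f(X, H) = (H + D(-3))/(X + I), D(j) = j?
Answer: -6492987/428 ≈ -15171.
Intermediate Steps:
I = 441 (I = 7*63 = 441)
f(X, H) = (-3 + H)/(441 + X) (f(X, H) = (H - 3)/(X + 441) = (-3 + H)/(441 + X))
-15171 - f(y(11), -198) = -15171 - (-3 - 198)/(441 + (-2 - 1*11)) = -15171 - (-201)/(441 + (-2 - 11)) = -15171 - (-201)/(441 - 13) = -15171 - (-201)/428 = -15171 - 1*(-201/428) = -15171 + 201/428 = -6492987/428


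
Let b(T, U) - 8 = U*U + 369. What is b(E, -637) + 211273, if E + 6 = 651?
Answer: 617419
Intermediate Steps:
E = 645 (E = -6 + 651 = 645)
b(T, U) = 377 + U² (b(T, U) = 8 + (U*U + 369) = 8 + (U² + 369) = 8 + (369 + U²) = 377 + U²)
b(E, -637) + 211273 = (377 + (-637)²) + 211273 = (377 + 405769) + 211273 = 406146 + 211273 = 617419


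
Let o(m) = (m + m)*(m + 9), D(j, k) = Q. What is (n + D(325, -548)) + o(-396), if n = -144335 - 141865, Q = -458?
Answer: 19846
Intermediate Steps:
D(j, k) = -458
o(m) = 2*m*(9 + m) (o(m) = (2*m)*(9 + m) = 2*m*(9 + m))
n = -286200
(n + D(325, -548)) + o(-396) = (-286200 - 458) + 2*(-396)*(9 - 396) = -286658 + 2*(-396)*(-387) = -286658 + 306504 = 19846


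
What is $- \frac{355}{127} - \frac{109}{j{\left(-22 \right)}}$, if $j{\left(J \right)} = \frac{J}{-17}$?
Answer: $- \frac{243141}{2794} \approx -87.023$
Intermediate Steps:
$j{\left(J \right)} = - \frac{J}{17}$ ($j{\left(J \right)} = J \left(- \frac{1}{17}\right) = - \frac{J}{17}$)
$- \frac{355}{127} - \frac{109}{j{\left(-22 \right)}} = - \frac{355}{127} - \frac{109}{\left(- \frac{1}{17}\right) \left(-22\right)} = \left(-355\right) \frac{1}{127} - \frac{109}{\frac{22}{17}} = - \frac{355}{127} - \frac{1853}{22} = - \frac{243141}{2794}$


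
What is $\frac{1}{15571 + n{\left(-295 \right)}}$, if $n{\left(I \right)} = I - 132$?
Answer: $\frac{1}{15144} \approx 6.6033 \cdot 10^{-5}$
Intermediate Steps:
$n{\left(I \right)} = -132 + I$ ($n{\left(I \right)} = I - 132 = -132 + I$)
$\frac{1}{15571 + n{\left(-295 \right)}} = \frac{1}{15571 - 427} = \frac{1}{15144}$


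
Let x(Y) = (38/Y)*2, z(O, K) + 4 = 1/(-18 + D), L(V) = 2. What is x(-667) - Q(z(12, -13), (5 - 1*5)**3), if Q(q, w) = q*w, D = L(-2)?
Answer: -76/667 ≈ -0.11394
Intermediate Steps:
D = 2
z(O, K) = -65/16 (z(O, K) = -4 + 1/(-18 + 2) = -4 + 1/(-16) = -4 - 1/16 = -65/16)
x(Y) = 76/Y
x(-667) - Q(z(12, -13), (5 - 1*5)**3) = 76/(-667) - (-65)*(5 - 1*5)**3/16 = 76*(-1/667) - (-65)*(5 - 5)**3/16 = -76/667 - (-65)*0**3/16 = -76/667 - (-65)*0/16 = -76/667 - 1*0 = -76/667 + 0 = -76/667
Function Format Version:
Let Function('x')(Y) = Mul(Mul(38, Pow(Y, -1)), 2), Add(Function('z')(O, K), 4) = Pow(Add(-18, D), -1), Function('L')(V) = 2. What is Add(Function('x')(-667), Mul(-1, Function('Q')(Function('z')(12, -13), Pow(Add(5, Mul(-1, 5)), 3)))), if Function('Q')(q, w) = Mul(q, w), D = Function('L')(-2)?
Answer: Rational(-76, 667) ≈ -0.11394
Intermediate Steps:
D = 2
Function('z')(O, K) = Rational(-65, 16) (Function('z')(O, K) = Add(-4, Pow(Add(-18, 2), -1)) = Add(-4, Pow(-16, -1)) = Add(-4, Rational(-1, 16)) = Rational(-65, 16))
Function('x')(Y) = Mul(76, Pow(Y, -1))
Add(Function('x')(-667), Mul(-1, Function('Q')(Function('z')(12, -13), Pow(Add(5, Mul(-1, 5)), 3)))) = Add(Mul(76, Pow(-667, -1)), Mul(-1, Mul(Rational(-65, 16), Pow(Add(5, Mul(-1, 5)), 3)))) = Add(Mul(76, Rational(-1, 667)), Mul(-1, Mul(Rational(-65, 16), Pow(Add(5, -5), 3)))) = Add(Rational(-76, 667), Mul(-1, Mul(Rational(-65, 16), Pow(0, 3)))) = Add(Rational(-76, 667), Mul(-1, Mul(Rational(-65, 16), 0))) = Add(Rational(-76, 667), Mul(-1, 0)) = Add(Rational(-76, 667), 0) = Rational(-76, 667)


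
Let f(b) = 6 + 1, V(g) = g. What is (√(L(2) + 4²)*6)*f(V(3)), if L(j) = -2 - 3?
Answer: 42*√11 ≈ 139.30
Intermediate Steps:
f(b) = 7
L(j) = -5
(√(L(2) + 4²)*6)*f(V(3)) = (√(-5 + 4²)*6)*7 = (√(-5 + 16)*6)*7 = (√11*6)*7 = (6*√11)*7 = 42*√11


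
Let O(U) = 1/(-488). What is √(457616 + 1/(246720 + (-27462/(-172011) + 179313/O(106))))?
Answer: 3*√1272739050406482637848972780282/5003113312934 ≈ 676.47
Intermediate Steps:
O(U) = -1/488
√(457616 + 1/(246720 + (-27462/(-172011) + 179313/O(106)))) = √(457616 + 1/(246720 + (-27462/(-172011) + 179313/(-1/488)))) = √(457616 + 1/(246720 + (-27462*(-1/172011) + 179313*(-488)))) = √(457616 + 1/(246720 + (9154/57337 - 87504744))) = √(457616 + 1/(246720 - 5017259497574/57337)) = √(457616 + 1/(-5003113312934/57337)) = √(457616 - 57337/5003113312934) = √(2289504701811548007/5003113312934) = 3*√1272739050406482637848972780282/5003113312934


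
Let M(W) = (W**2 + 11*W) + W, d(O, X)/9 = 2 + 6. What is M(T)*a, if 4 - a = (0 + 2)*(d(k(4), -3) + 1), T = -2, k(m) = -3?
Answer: 2840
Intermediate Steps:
d(O, X) = 72 (d(O, X) = 9*(2 + 6) = 9*8 = 72)
M(W) = W**2 + 12*W
a = -142 (a = 4 - (0 + 2)*(72 + 1) = 4 - 2*73 = 4 - 1*146 = 4 - 146 = -142)
M(T)*a = -2*(12 - 2)*(-142) = -2*10*(-142) = -20*(-142) = 2840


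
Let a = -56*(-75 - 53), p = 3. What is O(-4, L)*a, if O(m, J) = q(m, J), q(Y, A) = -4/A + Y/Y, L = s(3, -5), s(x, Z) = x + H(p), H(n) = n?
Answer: 7168/3 ≈ 2389.3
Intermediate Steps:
s(x, Z) = 3 + x (s(x, Z) = x + 3 = 3 + x)
L = 6 (L = 3 + 3 = 6)
q(Y, A) = 1 - 4/A (q(Y, A) = -4/A + 1 = 1 - 4/A)
O(m, J) = (-4 + J)/J
a = 7168 (a = -56*(-128) = 7168)
O(-4, L)*a = ((-4 + 6)/6)*7168 = ((⅙)*2)*7168 = (⅓)*7168 = 7168/3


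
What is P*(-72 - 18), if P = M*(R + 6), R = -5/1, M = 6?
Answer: -540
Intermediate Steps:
R = -5 (R = -5*1 = -5)
P = 6 (P = 6*(-5 + 6) = 6*1 = 6)
P*(-72 - 18) = 6*(-72 - 18) = 6*(-90) = -540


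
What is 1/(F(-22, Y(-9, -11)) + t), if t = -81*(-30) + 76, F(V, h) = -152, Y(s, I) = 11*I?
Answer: 1/2354 ≈ 0.00042481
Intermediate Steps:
t = 2506 (t = 2430 + 76 = 2506)
1/(F(-22, Y(-9, -11)) + t) = 1/(-152 + 2506) = 1/2354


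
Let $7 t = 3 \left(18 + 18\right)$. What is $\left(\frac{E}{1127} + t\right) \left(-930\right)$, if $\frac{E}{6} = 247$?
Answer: $- \frac{17549100}{1127} \approx -15572.0$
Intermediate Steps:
$E = 1482$ ($E = 6 \cdot 247 = 1482$)
$t = \frac{108}{7}$ ($t = \frac{3 \left(18 + 18\right)}{7} = \frac{3 \cdot 36}{7} = \frac{1}{7} \cdot 108 = \frac{108}{7} \approx 15.429$)
$\left(\frac{E}{1127} + t\right) \left(-930\right) = \left(\frac{1482}{1127} + \frac{108}{7}\right) \left(-930\right) = \frac{18870}{1127} \left(-930\right) = - \frac{17549100}{1127}$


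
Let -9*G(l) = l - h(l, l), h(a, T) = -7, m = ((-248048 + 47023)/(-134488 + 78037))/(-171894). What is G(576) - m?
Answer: -209525559551/3234529398 ≈ -64.778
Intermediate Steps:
m = -201025/9703588194 (m = -201025/(-56451)*(-1/171894) = -201025*(-1/56451)*(-1/171894) = (201025/56451)*(-1/171894) = -201025/9703588194 ≈ -2.0717e-5)
G(l) = -7/9 - l/9 (G(l) = -(l - 1*(-7))/9 = -(l + 7)/9 = -(7 + l)/9 = -7/9 - l/9)
G(576) - m = (-7/9 - ⅑*576) - 1*(-201025/9703588194) = (-7/9 - 64) + 201025/9703588194 = -583/9 + 201025/9703588194 = -209525559551/3234529398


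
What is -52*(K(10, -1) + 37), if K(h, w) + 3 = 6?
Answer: -2080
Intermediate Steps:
K(h, w) = 3 (K(h, w) = -3 + 6 = 3)
-52*(K(10, -1) + 37) = -52*(3 + 37) = -52*40 = -2080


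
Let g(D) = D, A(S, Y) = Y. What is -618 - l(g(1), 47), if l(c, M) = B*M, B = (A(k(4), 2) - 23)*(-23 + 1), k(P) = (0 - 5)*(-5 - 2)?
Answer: -22332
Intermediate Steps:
k(P) = 35 (k(P) = -5*(-7) = 35)
B = 462 (B = (2 - 23)*(-23 + 1) = -21*(-22) = 462)
l(c, M) = 462*M
-618 - l(g(1), 47) = -618 - 462*47 = -618 - 1*21714 = -618 - 21714 = -22332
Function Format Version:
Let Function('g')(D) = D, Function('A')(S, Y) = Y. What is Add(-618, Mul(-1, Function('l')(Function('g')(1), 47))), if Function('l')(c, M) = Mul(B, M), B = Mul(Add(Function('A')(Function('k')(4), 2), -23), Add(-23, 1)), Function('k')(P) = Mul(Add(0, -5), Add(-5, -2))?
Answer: -22332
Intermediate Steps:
Function('k')(P) = 35 (Function('k')(P) = Mul(-5, -7) = 35)
B = 462 (B = Mul(Add(2, -23), Add(-23, 1)) = Mul(-21, -22) = 462)
Function('l')(c, M) = Mul(462, M)
Add(-618, Mul(-1, Function('l')(Function('g')(1), 47))) = Add(-618, Mul(-1, Mul(462, 47))) = Add(-618, Mul(-1, 21714)) = Add(-618, -21714) = -22332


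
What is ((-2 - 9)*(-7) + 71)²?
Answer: 21904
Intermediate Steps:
((-2 - 9)*(-7) + 71)² = (-11*(-7) + 71)² = (77 + 71)² = 148² = 21904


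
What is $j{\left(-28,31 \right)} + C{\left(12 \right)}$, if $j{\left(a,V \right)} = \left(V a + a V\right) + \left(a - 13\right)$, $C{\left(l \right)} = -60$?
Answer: $-1837$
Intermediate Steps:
$j{\left(a,V \right)} = -13 + a + 2 V a$ ($j{\left(a,V \right)} = \left(V a + V a\right) + \left(a - 13\right) = 2 V a + \left(-13 + a\right) = -13 + a + 2 V a$)
$j{\left(-28,31 \right)} + C{\left(12 \right)} = \left(-13 - 28 + 2 \cdot 31 \left(-28\right)\right) - 60 = \left(-13 - 28 - 1736\right) - 60 = -1777 - 60 = -1837$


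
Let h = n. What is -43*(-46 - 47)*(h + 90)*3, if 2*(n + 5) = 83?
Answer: 3035241/2 ≈ 1.5176e+6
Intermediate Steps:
n = 73/2 (n = -5 + (½)*83 = -5 + 83/2 = 73/2 ≈ 36.500)
h = 73/2 ≈ 36.500
-43*(-46 - 47)*(h + 90)*3 = -43*(-46 - 47)*(73/2 + 90)*3 = -(-3999)*253/2*3 = -43*(-23529/2)*3 = (1011747/2)*3 = 3035241/2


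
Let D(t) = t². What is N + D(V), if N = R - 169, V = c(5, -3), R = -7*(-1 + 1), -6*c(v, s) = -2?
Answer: -1520/9 ≈ -168.89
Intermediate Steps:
c(v, s) = ⅓ (c(v, s) = -⅙*(-2) = ⅓)
R = 0 (R = -7*0 = 0)
V = ⅓ ≈ 0.33333
N = -169 (N = 0 - 169 = -169)
N + D(V) = -169 + (⅓)² = -169 + ⅑ = -1520/9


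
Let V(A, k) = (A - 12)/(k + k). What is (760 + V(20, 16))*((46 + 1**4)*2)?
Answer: 142927/2 ≈ 71464.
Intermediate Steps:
V(A, k) = (-12 + A)/(2*k) (V(A, k) = (-12 + A)/((2*k)) = (-12 + A)*(1/(2*k)) = (-12 + A)/(2*k))
(760 + V(20, 16))*((46 + 1**4)*2) = (760 + (1/2)*(-12 + 20)/16)*((46 + 1**4)*2) = (760 + (1/2)*(1/16)*8)*((46 + 1)*2) = (760 + 1/4)*(47*2) = (3041/4)*94 = 142927/2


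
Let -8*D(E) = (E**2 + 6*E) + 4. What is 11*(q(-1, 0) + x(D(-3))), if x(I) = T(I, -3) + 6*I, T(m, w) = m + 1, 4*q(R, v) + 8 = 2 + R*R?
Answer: 363/8 ≈ 45.375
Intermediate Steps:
q(R, v) = -3/2 + R**2/4 (q(R, v) = -2 + (2 + R*R)/4 = -2 + (2 + R**2)/4 = -2 + (1/2 + R**2/4) = -3/2 + R**2/4)
T(m, w) = 1 + m
D(E) = -1/2 - 3*E/4 - E**2/8 (D(E) = -((E**2 + 6*E) + 4)/8 = -(4 + E**2 + 6*E)/8 = -1/2 - 3*E/4 - E**2/8)
x(I) = 1 + 7*I (x(I) = (1 + I) + 6*I = 1 + 7*I)
11*(q(-1, 0) + x(D(-3))) = 11*((-3/2 + (1/4)*(-1)**2) + (1 + 7*(-1/2 - 3/4*(-3) - 1/8*(-3)**2))) = 11*((-3/2 + (1/4)*1) + (1 + 7*(-1/2 + 9/4 - 1/8*9))) = 11*((-3/2 + 1/4) + (1 + 7*(-1/2 + 9/4 - 9/8))) = 11*(-5/4 + (1 + 7*(5/8))) = 11*(-5/4 + (1 + 35/8)) = 11*(-5/4 + 43/8) = 11*(33/8) = 363/8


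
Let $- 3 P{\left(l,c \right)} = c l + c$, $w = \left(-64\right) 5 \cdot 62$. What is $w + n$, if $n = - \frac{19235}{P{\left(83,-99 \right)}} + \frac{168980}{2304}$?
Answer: $- \frac{876998575}{44352} \approx -19774.0$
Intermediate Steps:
$w = -19840$ ($w = \left(-320\right) 62 = -19840$)
$P{\left(l,c \right)} = - \frac{c}{3} - \frac{c l}{3}$ ($P{\left(l,c \right)} = - \frac{c l + c}{3} = - \frac{c + c l}{3} = - \frac{c}{3} - \frac{c l}{3}$)
$n = \frac{2945105}{44352}$ ($n = - \frac{19235}{\left(- \frac{1}{3}\right) \left(-99\right) \left(1 + 83\right)} + \frac{168980}{2304} = - \frac{19235}{\left(- \frac{1}{3}\right) \left(-99\right) 84} + 168980 \cdot \frac{1}{2304} = - \frac{19235}{2772} + \frac{42245}{576} = \frac{2945105}{44352} \approx 66.403$)
$w + n = -19840 + \frac{2945105}{44352} = - \frac{876998575}{44352}$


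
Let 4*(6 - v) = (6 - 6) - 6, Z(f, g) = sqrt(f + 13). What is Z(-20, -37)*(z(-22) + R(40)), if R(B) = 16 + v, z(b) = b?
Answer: 3*I*sqrt(7)/2 ≈ 3.9686*I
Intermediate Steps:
Z(f, g) = sqrt(13 + f)
v = 15/2 (v = 6 - ((6 - 6) - 6)/4 = 6 - (0 - 6)/4 = 6 - 1/4*(-6) = 6 + 3/2 = 15/2 ≈ 7.5000)
R(B) = 47/2 (R(B) = 16 + 15/2 = 47/2)
Z(-20, -37)*(z(-22) + R(40)) = sqrt(13 - 20)*(-22 + 47/2) = sqrt(-7)*(3/2) = (I*sqrt(7))*(3/2) = 3*I*sqrt(7)/2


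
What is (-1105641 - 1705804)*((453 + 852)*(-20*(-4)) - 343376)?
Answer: 671867880320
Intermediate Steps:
(-1105641 - 1705804)*((453 + 852)*(-20*(-4)) - 343376) = -2811445*(1305*80 - 343376) = -2811445*(104400 - 343376) = -2811445*(-238976) = 671867880320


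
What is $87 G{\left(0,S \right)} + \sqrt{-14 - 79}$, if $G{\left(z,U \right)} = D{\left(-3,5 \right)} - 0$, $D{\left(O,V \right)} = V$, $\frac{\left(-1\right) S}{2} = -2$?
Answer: $435 + i \sqrt{93} \approx 435.0 + 9.6436 i$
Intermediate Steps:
$S = 4$ ($S = \left(-2\right) \left(-2\right) = 4$)
$G{\left(z,U \right)} = 5$ ($G{\left(z,U \right)} = 5 - 0 = 5 + 0 = 5$)
$87 G{\left(0,S \right)} + \sqrt{-14 - 79} = 87 \cdot 5 + \sqrt{-14 - 79} = 435 + \sqrt{-93} = 435 + i \sqrt{93}$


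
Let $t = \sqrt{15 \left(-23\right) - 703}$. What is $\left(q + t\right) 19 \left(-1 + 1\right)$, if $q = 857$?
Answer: $0$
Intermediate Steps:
$t = 2 i \sqrt{262}$ ($t = \sqrt{-345 - 703} = \sqrt{-1048} = 2 i \sqrt{262} \approx 32.373 i$)
$\left(q + t\right) 19 \left(-1 + 1\right) = \left(857 + 2 i \sqrt{262}\right) 19 \left(-1 + 1\right) = \left(857 + 2 i \sqrt{262}\right) 19 \cdot 0 = \left(857 + 2 i \sqrt{262}\right) 0 = 0$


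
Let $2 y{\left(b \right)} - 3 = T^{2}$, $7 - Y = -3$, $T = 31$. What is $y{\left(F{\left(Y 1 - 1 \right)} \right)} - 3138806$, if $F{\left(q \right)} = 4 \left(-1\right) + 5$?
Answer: $-3138324$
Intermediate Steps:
$Y = 10$ ($Y = 7 - -3 = 7 + 3 = 10$)
$F{\left(q \right)} = 1$ ($F{\left(q \right)} = -4 + 5 = 1$)
$y{\left(b \right)} = 482$ ($y{\left(b \right)} = \frac{3}{2} + \frac{31^{2}}{2} = \frac{3}{2} + \frac{1}{2} \cdot 961 = \frac{3}{2} + \frac{961}{2} = 482$)
$y{\left(F{\left(Y 1 - 1 \right)} \right)} - 3138806 = 482 - 3138806 = -3138324$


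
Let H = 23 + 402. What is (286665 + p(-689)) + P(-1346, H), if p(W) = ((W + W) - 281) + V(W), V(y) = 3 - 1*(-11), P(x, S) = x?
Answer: 283674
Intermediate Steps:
H = 425
V(y) = 14 (V(y) = 3 + 11 = 14)
p(W) = -267 + 2*W (p(W) = ((W + W) - 281) + 14 = (2*W - 281) + 14 = (-281 + 2*W) + 14 = -267 + 2*W)
(286665 + p(-689)) + P(-1346, H) = (286665 + (-267 + 2*(-689))) - 1346 = (286665 + (-267 - 1378)) - 1346 = (286665 - 1645) - 1346 = 285020 - 1346 = 283674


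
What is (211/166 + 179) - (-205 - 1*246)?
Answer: 104791/166 ≈ 631.27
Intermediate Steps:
(211/166 + 179) - (-205 - 1*246) = (211*(1/166) + 179) - (-205 - 246) = (211/166 + 179) - 1*(-451) = 29925/166 + 451 = 104791/166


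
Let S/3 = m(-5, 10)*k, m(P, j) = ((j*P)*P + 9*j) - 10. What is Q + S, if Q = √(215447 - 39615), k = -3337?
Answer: -3303630 + 2*√43958 ≈ -3.3032e+6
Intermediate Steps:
m(P, j) = -10 + 9*j + j*P² (m(P, j) = ((P*j)*P + 9*j) - 10 = (j*P² + 9*j) - 10 = (9*j + j*P²) - 10 = -10 + 9*j + j*P²)
Q = 2*√43958 (Q = √175832 = 2*√43958 ≈ 419.32)
S = -3303630 (S = 3*((-10 + 9*10 + 10*(-5)²)*(-3337)) = 3*((-10 + 90 + 10*25)*(-3337)) = 3*((-10 + 90 + 250)*(-3337)) = 3*(330*(-3337)) = 3*(-1101210) = -3303630)
Q + S = 2*√43958 - 3303630 = -3303630 + 2*√43958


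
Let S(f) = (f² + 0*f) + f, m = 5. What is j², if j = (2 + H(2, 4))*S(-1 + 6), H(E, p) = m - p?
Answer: 8100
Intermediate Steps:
H(E, p) = 5 - p
S(f) = f + f² (S(f) = (f² + 0) + f = f² + f = f + f²)
j = 90 (j = (2 + (5 - 1*4))*((-1 + 6)*(1 + (-1 + 6))) = (2 + (5 - 4))*(5*(1 + 5)) = (2 + 1)*(5*6) = 3*30 = 90)
j² = 90² = 8100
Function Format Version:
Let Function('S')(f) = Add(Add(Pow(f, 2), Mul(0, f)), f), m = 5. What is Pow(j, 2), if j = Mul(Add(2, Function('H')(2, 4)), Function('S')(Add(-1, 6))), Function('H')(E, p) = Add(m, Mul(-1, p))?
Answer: 8100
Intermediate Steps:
Function('H')(E, p) = Add(5, Mul(-1, p))
Function('S')(f) = Add(f, Pow(f, 2)) (Function('S')(f) = Add(Add(Pow(f, 2), 0), f) = Add(Pow(f, 2), f) = Add(f, Pow(f, 2)))
j = 90 (j = Mul(Add(2, Add(5, Mul(-1, 4))), Mul(Add(-1, 6), Add(1, Add(-1, 6)))) = Mul(Add(2, Add(5, -4)), Mul(5, Add(1, 5))) = Mul(Add(2, 1), Mul(5, 6)) = Mul(3, 30) = 90)
Pow(j, 2) = Pow(90, 2) = 8100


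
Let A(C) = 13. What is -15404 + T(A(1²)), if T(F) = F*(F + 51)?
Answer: -14572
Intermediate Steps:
T(F) = F*(51 + F)
-15404 + T(A(1²)) = -15404 + 13*(51 + 13) = -15404 + 13*64 = -15404 + 832 = -14572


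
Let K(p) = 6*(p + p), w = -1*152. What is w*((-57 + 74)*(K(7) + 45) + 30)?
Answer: -337896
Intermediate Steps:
w = -152
K(p) = 12*p (K(p) = 6*(2*p) = 12*p)
w*((-57 + 74)*(K(7) + 45) + 30) = -152*((-57 + 74)*(12*7 + 45) + 30) = -152*(17*(84 + 45) + 30) = -152*(17*129 + 30) = -152*(2193 + 30) = -152*2223 = -337896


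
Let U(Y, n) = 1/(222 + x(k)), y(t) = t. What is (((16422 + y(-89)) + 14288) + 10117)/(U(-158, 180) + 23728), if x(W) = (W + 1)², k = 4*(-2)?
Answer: 11039998/6430289 ≈ 1.7169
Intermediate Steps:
k = -8
x(W) = (1 + W)²
U(Y, n) = 1/271 (U(Y, n) = 1/(222 + (1 - 8)²) = 1/(222 + (-7)²) = 1/(222 + 49) = 1/271)
(((16422 + y(-89)) + 14288) + 10117)/(U(-158, 180) + 23728) = (((16422 - 89) + 14288) + 10117)/(1/271 + 23728) = ((16333 + 14288) + 10117)/(6430289/271) = (30621 + 10117)*(271/6430289) = 40738*(271/6430289) = 11039998/6430289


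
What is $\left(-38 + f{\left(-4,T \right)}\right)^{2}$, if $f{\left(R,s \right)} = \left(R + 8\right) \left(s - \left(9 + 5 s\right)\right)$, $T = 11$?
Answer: $62500$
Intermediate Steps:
$f{\left(R,s \right)} = \left(-9 - 4 s\right) \left(8 + R\right)$ ($f{\left(R,s \right)} = \left(8 + R\right) \left(s - \left(9 + 5 s\right)\right) = \left(8 + R\right) \left(-9 - 4 s\right) = \left(-9 - 4 s\right) \left(8 + R\right)$)
$\left(-38 + f{\left(-4,T \right)}\right)^{2} = \left(-38 - \left(388 - 176\right)\right)^{2} = \left(-38 + \left(-72 - 352 + 36 + 176\right)\right)^{2} = \left(-38 - 212\right)^{2} = \left(-250\right)^{2} = 62500$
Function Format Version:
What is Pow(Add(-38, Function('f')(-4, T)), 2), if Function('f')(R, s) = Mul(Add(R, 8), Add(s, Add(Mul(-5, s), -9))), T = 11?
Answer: 62500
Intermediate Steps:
Function('f')(R, s) = Mul(Add(-9, Mul(-4, s)), Add(8, R)) (Function('f')(R, s) = Mul(Add(8, R), Add(s, Add(-9, Mul(-5, s)))) = Mul(Add(8, R), Add(-9, Mul(-4, s))) = Mul(Add(-9, Mul(-4, s)), Add(8, R)))
Pow(Add(-38, Function('f')(-4, T)), 2) = Pow(Add(-38, Add(-72, Mul(-32, 11), Mul(-9, -4), Mul(-4, -4, 11))), 2) = Pow(Add(-38, Add(-72, -352, 36, 176)), 2) = Pow(Add(-38, -212), 2) = Pow(-250, 2) = 62500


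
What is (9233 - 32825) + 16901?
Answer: -6691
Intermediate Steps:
(9233 - 32825) + 16901 = -23592 + 16901 = -6691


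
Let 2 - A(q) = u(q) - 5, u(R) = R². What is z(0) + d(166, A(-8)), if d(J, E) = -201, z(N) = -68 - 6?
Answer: -275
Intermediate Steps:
z(N) = -74
A(q) = 7 - q² (A(q) = 2 - (q² - 5) = 2 - (-5 + q²) = 2 + (5 - q²) = 7 - q²)
z(0) + d(166, A(-8)) = -74 - 201 = -275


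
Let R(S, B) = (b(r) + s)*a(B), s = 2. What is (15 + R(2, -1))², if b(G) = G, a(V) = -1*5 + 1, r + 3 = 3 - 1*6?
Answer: 961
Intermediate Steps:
r = -6 (r = -3 + (3 - 1*6) = -3 + (3 - 6) = -3 - 3 = -6)
a(V) = -4 (a(V) = -5 + 1 = -4)
R(S, B) = 16 (R(S, B) = (-6 + 2)*(-4) = -4*(-4) = 16)
(15 + R(2, -1))² = (15 + 16)² = 31² = 961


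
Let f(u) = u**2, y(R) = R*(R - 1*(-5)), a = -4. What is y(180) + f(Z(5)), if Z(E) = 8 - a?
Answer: 33444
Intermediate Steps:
y(R) = R*(5 + R) (y(R) = R*(R + 5) = R*(5 + R))
Z(E) = 12 (Z(E) = 8 - 1*(-4) = 8 + 4 = 12)
y(180) + f(Z(5)) = 180*(5 + 180) + 12**2 = 180*185 + 144 = 33300 + 144 = 33444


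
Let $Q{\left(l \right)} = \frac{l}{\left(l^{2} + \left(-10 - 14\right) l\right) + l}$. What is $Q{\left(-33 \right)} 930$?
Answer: $- \frac{465}{28} \approx -16.607$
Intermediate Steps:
$Q{\left(l \right)} = \frac{l}{l^{2} - 23 l}$ ($Q{\left(l \right)} = \frac{l}{\left(l^{2} - 24 l\right) + l} = \frac{l}{l^{2} - 23 l}$)
$Q{\left(-33 \right)} 930 = \frac{1}{-23 - 33} \cdot 930 = \frac{1}{-56} \cdot 930 = \left(- \frac{1}{56}\right) 930 = - \frac{465}{28}$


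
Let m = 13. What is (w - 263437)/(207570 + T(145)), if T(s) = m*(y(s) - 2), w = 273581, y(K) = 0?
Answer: 1268/25943 ≈ 0.048876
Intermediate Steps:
T(s) = -26 (T(s) = 13*(0 - 2) = 13*(-2) = -26)
(w - 263437)/(207570 + T(145)) = (273581 - 263437)/(207570 - 26) = 10144/207544 = 10144*(1/207544) = 1268/25943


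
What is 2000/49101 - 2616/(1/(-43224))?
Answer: 5552045690384/49101 ≈ 1.1307e+8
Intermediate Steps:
2000/49101 - 2616/(1/(-43224)) = 2000*(1/49101) - 2616/(-1/43224) = 2000/49101 - 2616*(-43224) = 2000/49101 + 113073984 = 5552045690384/49101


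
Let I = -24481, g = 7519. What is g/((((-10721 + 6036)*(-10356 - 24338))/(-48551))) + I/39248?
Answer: -832129690541/289973839760 ≈ -2.8697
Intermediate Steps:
g/((((-10721 + 6036)*(-10356 - 24338))/(-48551))) + I/39248 = 7519/((((-10721 + 6036)*(-10356 - 24338))/(-48551))) - 24481/39248 = 7519/((-4685*(-34694)*(-1/48551))) - 24481*1/39248 = 7519/((162541390*(-1/48551))) - 24481/39248 = 7519/(-162541390/48551) - 24481/39248 = 7519*(-48551/162541390) - 24481/39248 = -365054969/162541390 - 24481/39248 = -832129690541/289973839760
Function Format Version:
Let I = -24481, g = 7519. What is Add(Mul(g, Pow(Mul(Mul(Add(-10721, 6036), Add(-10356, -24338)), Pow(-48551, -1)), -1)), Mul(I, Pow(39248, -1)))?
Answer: Rational(-832129690541, 289973839760) ≈ -2.8697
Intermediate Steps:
Add(Mul(g, Pow(Mul(Mul(Add(-10721, 6036), Add(-10356, -24338)), Pow(-48551, -1)), -1)), Mul(I, Pow(39248, -1))) = Add(Mul(7519, Pow(Mul(Mul(Add(-10721, 6036), Add(-10356, -24338)), Pow(-48551, -1)), -1)), Mul(-24481, Pow(39248, -1))) = Add(Mul(7519, Pow(Mul(Mul(-4685, -34694), Rational(-1, 48551)), -1)), Mul(-24481, Rational(1, 39248))) = Add(Mul(7519, Pow(Mul(162541390, Rational(-1, 48551)), -1)), Rational(-24481, 39248)) = Add(Mul(7519, Pow(Rational(-162541390, 48551), -1)), Rational(-24481, 39248)) = Add(Mul(7519, Rational(-48551, 162541390)), Rational(-24481, 39248)) = Add(Rational(-365054969, 162541390), Rational(-24481, 39248)) = Rational(-832129690541, 289973839760)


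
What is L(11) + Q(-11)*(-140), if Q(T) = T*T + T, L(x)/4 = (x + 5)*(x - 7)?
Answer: -15144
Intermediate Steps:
L(x) = 4*(-7 + x)*(5 + x) (L(x) = 4*((x + 5)*(x - 7)) = 4*((5 + x)*(-7 + x)) = 4*((-7 + x)*(5 + x)) = 4*(-7 + x)*(5 + x))
Q(T) = T + T² (Q(T) = T² + T = T + T²)
L(11) + Q(-11)*(-140) = (-140 - 8*11 + 4*11²) - 11*(1 - 11)*(-140) = (-140 - 88 + 4*121) - 11*(-10)*(-140) = (-140 - 88 + 484) + 110*(-140) = 256 - 15400 = -15144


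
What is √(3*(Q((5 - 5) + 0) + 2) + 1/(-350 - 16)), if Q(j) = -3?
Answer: I*√402234/366 ≈ 1.7328*I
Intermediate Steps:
√(3*(Q((5 - 5) + 0) + 2) + 1/(-350 - 16)) = √(3*(-3 + 2) + 1/(-350 - 16)) = √(3*(-1) + 1/(-366)) = √(-3 - 1/366) = √(-1099/366) = I*√402234/366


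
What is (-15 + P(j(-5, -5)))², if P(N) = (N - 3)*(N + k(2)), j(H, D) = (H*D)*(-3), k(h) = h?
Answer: 32251041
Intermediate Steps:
j(H, D) = -3*D*H (j(H, D) = (D*H)*(-3) = -3*D*H)
P(N) = (-3 + N)*(2 + N) (P(N) = (N - 3)*(N + 2) = (-3 + N)*(2 + N))
(-15 + P(j(-5, -5)))² = (-15 + (-6 + (-3*(-5)*(-5))² - (-3)*(-5)*(-5)))² = (-15 + (-6 + (-75)² - 1*(-75)))² = (-15 + (-6 + 5625 + 75))² = (-15 + 5694)² = 5679² = 32251041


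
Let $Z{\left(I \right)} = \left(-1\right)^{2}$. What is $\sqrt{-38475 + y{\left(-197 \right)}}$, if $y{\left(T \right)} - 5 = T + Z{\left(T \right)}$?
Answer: $i \sqrt{38666} \approx 196.64 i$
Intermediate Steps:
$Z{\left(I \right)} = 1$
$y{\left(T \right)} = 6 + T$ ($y{\left(T \right)} = 5 + \left(T + 1\right) = 5 + \left(1 + T\right) = 6 + T$)
$\sqrt{-38475 + y{\left(-197 \right)}} = \sqrt{-38475 + \left(6 - 197\right)} = \sqrt{-38475 - 191} = \sqrt{-38666} = i \sqrt{38666}$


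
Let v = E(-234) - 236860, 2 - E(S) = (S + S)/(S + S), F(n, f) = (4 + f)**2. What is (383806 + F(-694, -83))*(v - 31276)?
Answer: -104585252345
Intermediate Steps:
E(S) = 1 (E(S) = 2 - (S + S)/(S + S) = 2 - 2*S/(2*S) = 2 - 2*S*1/(2*S) = 2 - 1*1 = 2 - 1 = 1)
v = -236859 (v = 1 - 236860 = -236859)
(383806 + F(-694, -83))*(v - 31276) = (383806 + (4 - 83)**2)*(-236859 - 31276) = (383806 + (-79)**2)*(-268135) = (383806 + 6241)*(-268135) = 390047*(-268135) = -104585252345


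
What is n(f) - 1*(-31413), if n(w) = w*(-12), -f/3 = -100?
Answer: 27813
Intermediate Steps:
f = 300 (f = -3*(-100) = 300)
n(w) = -12*w
n(f) - 1*(-31413) = -12*300 - 1*(-31413) = -3600 + 31413 = 27813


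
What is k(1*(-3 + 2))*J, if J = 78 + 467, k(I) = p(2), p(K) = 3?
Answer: 1635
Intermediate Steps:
k(I) = 3
J = 545
k(1*(-3 + 2))*J = 3*545 = 1635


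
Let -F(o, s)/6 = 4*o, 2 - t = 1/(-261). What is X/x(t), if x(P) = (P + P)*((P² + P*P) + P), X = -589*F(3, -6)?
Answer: 376998235524/357502403 ≈ 1054.5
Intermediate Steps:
t = 523/261 (t = 2 - 1/(-261) = 2 - 1*(-1/261) = 2 + 1/261 = 523/261 ≈ 2.0038)
F(o, s) = -24*o
X = 42408 (X = -(-14136)*3 = -589*(-72) = 42408)
x(P) = 2*P*(P + 2*P²) (x(P) = (2*P)*((P² + P²) + P) = (2*P)*(2*P² + P) = (2*P)*(P + 2*P²) = 2*P*(P + 2*P²))
X/x(t) = 42408/(((523/261)²*(2 + 4*(523/261)))) = 42408/((273529*(2 + 2092/261)/68121)) = 42408/(((273529/68121)*(2614/261))) = 42408/(715004806/17779581) = 42408*(17779581/715004806) = 376998235524/357502403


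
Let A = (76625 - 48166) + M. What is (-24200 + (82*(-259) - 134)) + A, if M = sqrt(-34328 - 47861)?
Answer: -17113 + I*sqrt(82189) ≈ -17113.0 + 286.69*I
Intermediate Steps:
M = I*sqrt(82189) (M = sqrt(-82189) = I*sqrt(82189) ≈ 286.69*I)
A = 28459 + I*sqrt(82189) (A = (76625 - 48166) + I*sqrt(82189) = 28459 + I*sqrt(82189) ≈ 28459.0 + 286.69*I)
(-24200 + (82*(-259) - 134)) + A = (-24200 + (82*(-259) - 134)) + (28459 + I*sqrt(82189)) = (-24200 + (-21238 - 134)) + (28459 + I*sqrt(82189)) = (-24200 - 21372) + (28459 + I*sqrt(82189)) = -45572 + (28459 + I*sqrt(82189)) = -17113 + I*sqrt(82189)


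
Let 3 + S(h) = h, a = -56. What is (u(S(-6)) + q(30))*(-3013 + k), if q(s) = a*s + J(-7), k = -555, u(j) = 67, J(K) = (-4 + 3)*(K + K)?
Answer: 5705232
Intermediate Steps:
S(h) = -3 + h
J(K) = -2*K
q(s) = 14 - 56*s (q(s) = -56*s - 2*(-7) = -56*s + 14 = 14 - 56*s)
(u(S(-6)) + q(30))*(-3013 + k) = (67 + (14 - 56*30))*(-3013 - 555) = (67 + (14 - 1680))*(-3568) = (67 - 1666)*(-3568) = -1599*(-3568) = 5705232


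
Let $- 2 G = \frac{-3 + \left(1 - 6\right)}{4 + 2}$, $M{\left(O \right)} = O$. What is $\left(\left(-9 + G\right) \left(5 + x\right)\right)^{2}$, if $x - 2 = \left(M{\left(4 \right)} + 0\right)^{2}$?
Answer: $\frac{330625}{9} \approx 36736.0$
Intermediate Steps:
$x = 18$ ($x = 2 + \left(4 + 0\right)^{2} = 2 + 4^{2} = 2 + 16 = 18$)
$G = \frac{2}{3}$ ($G = - \frac{\left(-3 + \left(1 - 6\right)\right) \frac{1}{4 + 2}}{2} = - \frac{\left(-3 + \left(1 - 6\right)\right) \frac{1}{6}}{2} = - \frac{\left(-3 - 5\right) \frac{1}{6}}{2} = - \frac{\left(-8\right) \frac{1}{6}}{2} = \left(- \frac{1}{2}\right) \left(- \frac{4}{3}\right) = \frac{2}{3} \approx 0.66667$)
$\left(\left(-9 + G\right) \left(5 + x\right)\right)^{2} = \left(\left(-9 + \frac{2}{3}\right) \left(5 + 18\right)\right)^{2} = \left(\left(- \frac{25}{3}\right) 23\right)^{2} = \left(- \frac{575}{3}\right)^{2} = \frac{330625}{9}$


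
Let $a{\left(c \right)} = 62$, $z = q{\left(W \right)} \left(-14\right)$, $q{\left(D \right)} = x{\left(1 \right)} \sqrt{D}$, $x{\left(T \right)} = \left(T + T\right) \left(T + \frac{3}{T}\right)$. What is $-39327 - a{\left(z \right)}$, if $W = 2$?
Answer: $-39389$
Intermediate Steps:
$x{\left(T \right)} = 2 T \left(T + \frac{3}{T}\right)$
$q{\left(D \right)} = 8 \sqrt{D}$ ($q{\left(D \right)} = \left(6 + 2 \cdot 1^{2}\right) \sqrt{D} = \left(6 + 2 \cdot 1\right) \sqrt{D} = \left(6 + 2\right) \sqrt{D} = 8 \sqrt{D}$)
$z = - 112 \sqrt{2}$ ($z = 8 \sqrt{2} \left(-14\right) = - 112 \sqrt{2} \approx -158.39$)
$-39327 - a{\left(z \right)} = -39327 - 62 = -39389$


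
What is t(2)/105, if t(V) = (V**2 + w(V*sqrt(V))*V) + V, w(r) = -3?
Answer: 0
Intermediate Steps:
t(V) = V**2 - 2*V (t(V) = (V**2 - 3*V) + V = V**2 - 2*V)
t(2)/105 = (2*(-2 + 2))/105 = (2*0)*(1/105) = 0*(1/105) = 0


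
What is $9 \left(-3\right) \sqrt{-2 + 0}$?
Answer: $- 27 i \sqrt{2} \approx - 38.184 i$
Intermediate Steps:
$9 \left(-3\right) \sqrt{-2 + 0} = - 27 \sqrt{-2} = - 27 i \sqrt{2}$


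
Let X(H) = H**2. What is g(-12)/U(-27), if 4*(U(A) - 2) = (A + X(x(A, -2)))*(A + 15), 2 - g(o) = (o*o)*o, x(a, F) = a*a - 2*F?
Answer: -865/805892 ≈ -0.0010733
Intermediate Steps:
x(a, F) = a**2 - 2*F
g(o) = 2 - o**3 (g(o) = 2 - o*o*o = 2 - o**2*o = 2 - o**3)
U(A) = 2 + (15 + A)*(A + (4 + A**2)**2)/4 (U(A) = 2 + ((A + (A**2 - 2*(-2))**2)*(A + 15))/4 = 2 + ((A + (A**2 + 4)**2)*(15 + A))/4 = 2 + ((A + (4 + A**2)**2)*(15 + A))/4 = 2 + ((15 + A)*(A + (4 + A**2)**2))/4 = 2 + (15 + A)*(A + (4 + A**2)**2)/4)
g(-12)/U(-27) = (2 - 1*(-12)**3)/(62 + 2*(-27)**3 + (1/4)*(-27)**5 + (15/4)*(-27)**4 + (31/4)*(-27) + (121/4)*(-27)**2) = (2 - 1*(-1728))/(62 + 2*(-19683) + (1/4)*(-14348907) + (15/4)*531441 - 837/4 + (121/4)*729) = (2 + 1728)/(62 - 39366 - 14348907/4 + 7971615/4 - 837/4 + 88209/4) = 1730/(-1611784) = 1730*(-1/1611784) = -865/805892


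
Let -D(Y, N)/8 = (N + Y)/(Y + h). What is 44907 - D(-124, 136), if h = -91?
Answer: 9654909/215 ≈ 44907.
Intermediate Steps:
D(Y, N) = -8*(N + Y)/(-91 + Y) (D(Y, N) = -8*(N + Y)/(Y - 91) = -8*(N + Y)/(-91 + Y))
44907 - D(-124, 136) = 44907 - 8*(-1*136 - 1*(-124))/(-91 - 124) = 44907 - 8*(-136 + 124)/(-215) = 44907 - 8*(-1)*(-12)/215 = 44907 - 1*96/215 = 44907 - 96/215 = 9654909/215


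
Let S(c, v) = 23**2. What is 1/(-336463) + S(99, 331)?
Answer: 177988926/336463 ≈ 529.00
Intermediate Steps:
S(c, v) = 529
1/(-336463) + S(99, 331) = 1/(-336463) + 529 = -1/336463 + 529 = 177988926/336463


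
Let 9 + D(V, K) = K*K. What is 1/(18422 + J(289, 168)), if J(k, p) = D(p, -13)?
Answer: 1/18582 ≈ 5.3816e-5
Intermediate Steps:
D(V, K) = -9 + K² (D(V, K) = -9 + K*K = -9 + K²)
J(k, p) = 160 (J(k, p) = -9 + (-13)² = -9 + 169 = 160)
1/(18422 + J(289, 168)) = 1/(18422 + 160) = 1/18582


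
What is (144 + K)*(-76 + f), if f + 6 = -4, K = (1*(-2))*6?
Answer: -11352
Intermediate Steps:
K = -12 (K = -2*6 = -12)
f = -10 (f = -6 - 4 = -10)
(144 + K)*(-76 + f) = (144 - 12)*(-76 - 10) = 132*(-86) = -11352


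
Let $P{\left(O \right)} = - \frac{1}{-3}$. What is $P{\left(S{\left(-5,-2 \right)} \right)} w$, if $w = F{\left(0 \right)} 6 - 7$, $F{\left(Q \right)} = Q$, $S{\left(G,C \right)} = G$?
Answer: $- \frac{7}{3} \approx -2.3333$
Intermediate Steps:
$P{\left(O \right)} = \frac{1}{3}$ ($P{\left(O \right)} = \left(-1\right) \left(- \frac{1}{3}\right) = \frac{1}{3}$)
$w = -7$ ($w = 0 \cdot 6 - 7 = 0 - 7 = -7$)
$P{\left(S{\left(-5,-2 \right)} \right)} w = \frac{1}{3} \left(-7\right) = - \frac{7}{3}$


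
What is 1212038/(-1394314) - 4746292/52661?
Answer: -3340824258403/36712984777 ≈ -90.998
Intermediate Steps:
1212038/(-1394314) - 4746292/52661 = 1212038*(-1/1394314) - 4746292*1/52661 = -606019/697157 - 4746292/52661 = -3340824258403/36712984777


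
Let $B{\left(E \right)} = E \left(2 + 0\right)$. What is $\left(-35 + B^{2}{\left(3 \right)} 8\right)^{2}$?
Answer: $64009$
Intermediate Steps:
$B{\left(E \right)} = 2 E$ ($B{\left(E \right)} = E 2 = 2 E$)
$\left(-35 + B^{2}{\left(3 \right)} 8\right)^{2} = \left(-35 + \left(2 \cdot 3\right)^{2} \cdot 8\right)^{2} = \left(-35 + 6^{2} \cdot 8\right)^{2} = \left(-35 + 36 \cdot 8\right)^{2} = \left(-35 + 288\right)^{2} = 253^{2} = 64009$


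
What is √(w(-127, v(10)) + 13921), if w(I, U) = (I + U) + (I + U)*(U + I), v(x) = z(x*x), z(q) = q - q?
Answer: √29923 ≈ 172.98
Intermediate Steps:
z(q) = 0
v(x) = 0
w(I, U) = I + U + (I + U)² (w(I, U) = (I + U) + (I + U)*(I + U) = (I + U) + (I + U)² = I + U + (I + U)²)
√(w(-127, v(10)) + 13921) = √((-127 + 0 + (-127 + 0)²) + 13921) = √((-127 + 0 + (-127)²) + 13921) = √((-127 + 0 + 16129) + 13921) = √(16002 + 13921) = √29923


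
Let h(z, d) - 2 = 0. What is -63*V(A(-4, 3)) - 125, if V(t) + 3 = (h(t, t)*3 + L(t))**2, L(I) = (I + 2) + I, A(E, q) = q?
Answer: -12284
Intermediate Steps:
h(z, d) = 2 (h(z, d) = 2 + 0 = 2)
L(I) = 2 + 2*I (L(I) = (2 + I) + I = 2 + 2*I)
V(t) = -3 + (8 + 2*t)**2 (V(t) = -3 + (2*3 + (2 + 2*t))**2 = -3 + (6 + (2 + 2*t))**2 = -3 + (8 + 2*t)**2)
-63*V(A(-4, 3)) - 125 = -63*(-3 + 4*(4 + 3)**2) - 125 = -63*(-3 + 4*7**2) - 125 = -63*(-3 + 4*49) - 125 = -63*(-3 + 196) - 125 = -63*193 - 125 = -12159 - 125 = -12284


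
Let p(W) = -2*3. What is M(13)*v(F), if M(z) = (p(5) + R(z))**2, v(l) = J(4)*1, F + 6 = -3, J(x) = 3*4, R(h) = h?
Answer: 588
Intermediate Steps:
J(x) = 12
p(W) = -6
F = -9 (F = -6 - 3 = -9)
v(l) = 12 (v(l) = 12*1 = 12)
M(z) = (-6 + z)**2
M(13)*v(F) = (-6 + 13)**2*12 = 7**2*12 = 49*12 = 588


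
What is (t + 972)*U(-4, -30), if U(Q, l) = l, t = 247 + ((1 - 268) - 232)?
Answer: -21600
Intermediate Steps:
t = -252 (t = 247 + (-267 - 232) = 247 - 499 = -252)
(t + 972)*U(-4, -30) = (-252 + 972)*(-30) = 720*(-30) = -21600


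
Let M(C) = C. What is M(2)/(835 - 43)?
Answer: 1/396 ≈ 0.0025253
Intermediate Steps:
M(2)/(835 - 43) = 2/(835 - 43) = 2/792 = (1/792)*2 = 1/396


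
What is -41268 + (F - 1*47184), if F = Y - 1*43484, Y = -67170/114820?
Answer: -1514895869/11482 ≈ -1.3194e+5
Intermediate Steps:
Y = -6717/11482 (Y = -67170*1/114820 = -6717/11482 ≈ -0.58500)
F = -499290005/11482 (F = -6717/11482 - 1*43484 = -6717/11482 - 43484 = -499290005/11482 ≈ -43485.)
-41268 + (F - 1*47184) = -41268 + (-499290005/11482 - 1*47184) = -41268 + (-499290005/11482 - 47184) = -41268 - 1041056693/11482 = -1514895869/11482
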